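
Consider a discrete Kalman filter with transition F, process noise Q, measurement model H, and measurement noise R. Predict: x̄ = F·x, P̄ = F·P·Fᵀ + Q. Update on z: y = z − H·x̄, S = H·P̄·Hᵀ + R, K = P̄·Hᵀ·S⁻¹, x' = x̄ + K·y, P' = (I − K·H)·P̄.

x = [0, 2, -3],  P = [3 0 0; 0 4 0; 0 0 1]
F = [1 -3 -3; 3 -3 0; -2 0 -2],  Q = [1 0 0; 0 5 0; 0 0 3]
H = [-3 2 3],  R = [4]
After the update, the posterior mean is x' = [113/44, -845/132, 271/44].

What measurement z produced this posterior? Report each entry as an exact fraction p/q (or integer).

x̄ = F·x = [3, -6, 6]
P̄ = F·P·Fᵀ + Q = [49 45 0; 45 68 -18; 0 -18 19]
S = H·P̄·Hᵀ + R = [132]
K = P̄·Hᵀ·S⁻¹ = [-19/44; -53/132; 7/44]
x' − x̄ = [-19/44, -53/132, 7/44] = K·y
y = (KᵀK)⁻¹·Kᵀ·(x' − x̄) = [1]
z = y + H·x̄ = [1] + [-3] = [-2]

z = [-2]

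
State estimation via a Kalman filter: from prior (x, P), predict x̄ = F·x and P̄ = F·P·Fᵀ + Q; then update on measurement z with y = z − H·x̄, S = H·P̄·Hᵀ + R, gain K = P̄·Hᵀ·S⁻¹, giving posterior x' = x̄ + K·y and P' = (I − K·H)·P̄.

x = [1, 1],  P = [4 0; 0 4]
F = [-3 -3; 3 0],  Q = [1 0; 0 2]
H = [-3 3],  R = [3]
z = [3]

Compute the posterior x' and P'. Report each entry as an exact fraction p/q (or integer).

x' = [-342/275, -63/275]
P' = [4507/550 2199/275; 2199/275 2236/275]

x̄ = F·x = [-6, 3]
P̄ = F·P·Fᵀ + Q = [73 -36; -36 38]
y = z − H·x̄ = [-24]
S = H·P̄·Hᵀ + R = [1650]
K = P̄·Hᵀ·S⁻¹ = [-109/550; 37/275]
x' = x̄ + K·y = [-342/275, -63/275]
P' = (I − K·H)·P̄ = [4507/550 2199/275; 2199/275 2236/275]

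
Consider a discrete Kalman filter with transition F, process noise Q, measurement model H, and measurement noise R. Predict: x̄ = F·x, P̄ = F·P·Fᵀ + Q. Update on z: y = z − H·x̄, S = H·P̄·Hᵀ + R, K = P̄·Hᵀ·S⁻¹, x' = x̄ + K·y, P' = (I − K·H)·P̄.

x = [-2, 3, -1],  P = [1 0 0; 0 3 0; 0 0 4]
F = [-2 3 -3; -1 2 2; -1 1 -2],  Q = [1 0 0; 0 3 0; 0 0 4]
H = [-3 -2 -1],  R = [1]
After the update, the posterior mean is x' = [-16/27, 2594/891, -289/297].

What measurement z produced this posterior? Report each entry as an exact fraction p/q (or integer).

z = [-3]

x̄ = F·x = [16, 6, 7]
P̄ = F·P·Fᵀ + Q = [68 -4 35; -4 32 -9; 35 -9 24]
S = H·P̄·Hᵀ + R = [891]
K = P̄·Hᵀ·S⁻¹ = [-7/27; -43/891; -37/297]
x' − x̄ = [-448/27, -2752/891, -2368/297] = K·y
y = (KᵀK)⁻¹·Kᵀ·(x' − x̄) = [64]
z = y + H·x̄ = [64] + [-67] = [-3]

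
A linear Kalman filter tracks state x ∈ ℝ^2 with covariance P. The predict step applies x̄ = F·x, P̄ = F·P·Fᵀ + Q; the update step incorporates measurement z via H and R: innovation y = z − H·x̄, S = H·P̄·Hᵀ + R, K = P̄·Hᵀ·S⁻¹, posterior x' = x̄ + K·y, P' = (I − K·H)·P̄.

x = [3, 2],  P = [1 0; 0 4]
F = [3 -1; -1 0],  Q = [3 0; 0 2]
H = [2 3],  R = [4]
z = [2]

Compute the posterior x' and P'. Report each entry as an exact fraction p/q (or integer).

x' = [344/59, -186/59]
P' = [415/59 -246/59; -246/59 168/59]

x̄ = F·x = [7, -3]
P̄ = F·P·Fᵀ + Q = [16 -3; -3 3]
y = z − H·x̄ = [-3]
S = H·P̄·Hᵀ + R = [59]
K = P̄·Hᵀ·S⁻¹ = [23/59; 3/59]
x' = x̄ + K·y = [344/59, -186/59]
P' = (I − K·H)·P̄ = [415/59 -246/59; -246/59 168/59]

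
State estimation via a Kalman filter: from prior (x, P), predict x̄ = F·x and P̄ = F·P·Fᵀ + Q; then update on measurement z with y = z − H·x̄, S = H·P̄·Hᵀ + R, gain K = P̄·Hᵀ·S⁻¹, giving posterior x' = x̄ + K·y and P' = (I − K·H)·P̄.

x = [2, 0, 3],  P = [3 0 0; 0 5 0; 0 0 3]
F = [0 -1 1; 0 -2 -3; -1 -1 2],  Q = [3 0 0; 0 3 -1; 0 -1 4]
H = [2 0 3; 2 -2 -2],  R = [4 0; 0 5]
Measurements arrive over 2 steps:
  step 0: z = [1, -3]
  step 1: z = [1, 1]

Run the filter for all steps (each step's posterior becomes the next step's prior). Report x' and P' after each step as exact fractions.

step 0: x̄ = F·x = [3, -9, 4]
step 0: P̄ = F·P·Fᵀ + Q = [11 1 11; 1 50 -9; 11 -9 24]
step 0: y = z − H·x̄ = [-17, -19]
step 0: S = H·P̄·Hᵀ + R = [396 -28; -28 177]
step 0: K = P̄·Hᵀ·S⁻¹ = [9679/69308 187/17327; -6665/69308 -8095/17327; 8207/34654 -134/17327]
step 0: x' = x̄ + K·y = [29169/69308, 104753/69308, 4189/34654]
step 0: P' = (I − K·H)·P̄ = [231539/69308 371123/69308 -70727/34654; 371123/69308 708375/69308 -128151/34654; -70727/34654 -128151/34654 29047/17327]
step 1: x̄ = F·x = [-96375/69308, -58660/17327, -58583/34654]
step 1: P̄ = F·P·Fᵀ + Q = [1545091/69308 202971/17327 1111117/34654; 202971/17327 252873/17327 306125/17327; 1111117/34654 306125/17327 1003792/17327]
step 1: y = z − H·x̄ = [153389/17327, -220777/34654]
step 1: S = H·P̄·Hᵀ + R = [17315229/17327 -6015178/17327; -6015178/17327 3039150/17327]
step 1: K = P̄·Hᵀ·S⁻¹ = [169375961/948878158 205566659/1897756316; -7454653/474439079 -125912610/474439079; 99661606/474439079 -76542457/948878158]
step 1: x' = x̄ + K·y = [-1899398951/3795512632, -870015236/474439079, 1296165593/1897756316]
step 1: P' = (I − K·H)·P̄ = [6903434161/3795512632 1196818981/474439079 -1849475491/1897756316; 1196818981/474439079 2319419364/474439079 -807818858/474439079; -1849475491/1897756316 -807818858/474439079 882256113/948878158]

step 0: x' = [29169/69308, 104753/69308, 4189/34654], P' = [231539/69308 371123/69308 -70727/34654; 371123/69308 708375/69308 -128151/34654; -70727/34654 -128151/34654 29047/17327]
step 1: x' = [-1899398951/3795512632, -870015236/474439079, 1296165593/1897756316], P' = [6903434161/3795512632 1196818981/474439079 -1849475491/1897756316; 1196818981/474439079 2319419364/474439079 -807818858/474439079; -1849475491/1897756316 -807818858/474439079 882256113/948878158]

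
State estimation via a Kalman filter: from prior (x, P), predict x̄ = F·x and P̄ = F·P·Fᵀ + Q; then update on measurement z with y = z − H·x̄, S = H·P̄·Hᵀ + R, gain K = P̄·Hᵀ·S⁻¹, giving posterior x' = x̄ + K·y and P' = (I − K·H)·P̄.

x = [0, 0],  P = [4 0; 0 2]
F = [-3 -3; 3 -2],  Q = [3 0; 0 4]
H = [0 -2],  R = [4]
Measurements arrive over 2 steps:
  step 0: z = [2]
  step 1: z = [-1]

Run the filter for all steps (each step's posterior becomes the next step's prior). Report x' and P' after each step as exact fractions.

step 0: x' = [24/49, -48/49], P' = [2217/49 -24/49; -24/49 48/49]
step 1: x' = [175527/41356, 2995/5908], P' = [647799/20678 -2799/2954; -2799/2954 421/422]

step 0: x̄ = F·x = [0, 0]
step 0: P̄ = F·P·Fᵀ + Q = [57 -24; -24 48]
step 0: y = z − H·x̄ = [2]
step 0: S = H·P̄·Hᵀ + R = [196]
step 0: K = P̄·Hᵀ·S⁻¹ = [12/49; -24/49]
step 0: x' = x̄ + K·y = [24/49, -48/49]
step 0: P' = (I − K·H)·P̄ = [2217/49 -24/49; -24/49 48/49]
step 1: x̄ = F·x = [72/49, 24/7]
step 1: P̄ = F·P·Fᵀ + Q = [20100/49 -2799/7; -2799/7 421]
step 1: y = z − H·x̄ = [41/7]
step 1: S = H·P̄·Hᵀ + R = [1688]
step 1: K = P̄·Hᵀ·S⁻¹ = [2799/5908; -421/844]
step 1: x' = x̄ + K·y = [175527/41356, 2995/5908]
step 1: P' = (I − K·H)·P̄ = [647799/20678 -2799/2954; -2799/2954 421/422]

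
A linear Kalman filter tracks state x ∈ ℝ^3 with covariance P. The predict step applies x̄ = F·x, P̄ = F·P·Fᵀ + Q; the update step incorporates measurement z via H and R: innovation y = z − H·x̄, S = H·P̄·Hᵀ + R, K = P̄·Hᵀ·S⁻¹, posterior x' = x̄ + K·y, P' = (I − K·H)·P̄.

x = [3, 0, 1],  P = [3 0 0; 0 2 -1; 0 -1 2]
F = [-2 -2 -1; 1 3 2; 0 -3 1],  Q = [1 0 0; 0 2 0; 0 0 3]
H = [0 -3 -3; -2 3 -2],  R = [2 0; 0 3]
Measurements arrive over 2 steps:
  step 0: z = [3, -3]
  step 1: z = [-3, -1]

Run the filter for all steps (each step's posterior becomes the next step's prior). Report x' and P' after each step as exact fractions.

step 0: x' = [-4007/2950, -2206/1475, 1637/2950], P' = [178141/44250 66781/44250 -69031/44250; 66781/44250 31771/44250 -28771/44250; -69031/44250 -28771/44250 35521/44250]
step 1: x' = [-74468835/69265108, -38299289/138530216, 171984805/138530216], P' = [68728017/34632554 23596305/34632554 -23720277/34632554; 23596305/34632554 343272827/900446404 -267266679/900446404; -23720277/34632554 -267266679/900446404 385022043/900446404]

step 0: x̄ = F·x = [-7, 5, 1]
step 0: P̄ = F·P·Fᵀ + Q = [19 -15 9; -15 19 -11; 9 -11 29]
step 0: y = z − H·x̄ = [21, -30]
step 0: S = H·P̄·Hᵀ + R = [236 0; 0 750]
step 0: K = P̄·Hᵀ·S⁻¹ = [9/118 -101/750; -6/59 109/750; -27/118 -109/750]
step 0: x' = x̄ + K·y = [-4007/2950, -2206/1475, 1637/2950]
step 0: P' = (I − K·H)·P̄ = [178141/44250 66781/44250 -69031/44250; 66781/44250 31771/44250 -28771/44250; -69031/44250 -28771/44250 35521/44250]
step 1: x̄ = F·x = [15201/2950, -13969/2950, 14873/2950]
step 1: P̄ = F·P·Fᵀ + Q = [354153/14750 -100941/7375 110847/7375; -100941/7375 236987/22125 -198979/22125; 110847/7375 -198979/22125 313418/22125]
step 1: y = z − H·x̄ = [-3069/1475, 19821/590]
step 1: S = H·P̄·Hᵀ + R = [472091/7375 34858/1475; 34858/1475 570392/885]
step 1: K = P̄·Hᵀ·S⁻¹ = [92979/17316277 -220995/1194226; -57004611/450223202 3877517/31049876; -88316523/450223202 -3889537/31049876]
step 1: x' = x̄ + K·y = [-74468835/69265108, -38299289/138530216, 171984805/138530216]
step 1: P' = (I − K·H)·P̄ = [68728017/34632554 23596305/34632554 -23720277/34632554; 23596305/34632554 343272827/900446404 -267266679/900446404; -23720277/34632554 -267266679/900446404 385022043/900446404]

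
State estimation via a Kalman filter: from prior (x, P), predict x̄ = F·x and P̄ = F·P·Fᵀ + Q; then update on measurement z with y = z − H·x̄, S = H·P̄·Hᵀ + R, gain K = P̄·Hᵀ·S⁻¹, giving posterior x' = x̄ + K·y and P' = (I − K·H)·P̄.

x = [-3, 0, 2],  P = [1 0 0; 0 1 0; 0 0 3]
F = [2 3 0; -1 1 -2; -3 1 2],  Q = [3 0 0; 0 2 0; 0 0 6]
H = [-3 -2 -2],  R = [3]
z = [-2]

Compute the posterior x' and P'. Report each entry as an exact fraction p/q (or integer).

x' = [-1586/235, -311/235, 2931/235]
P' = [1824/235 -601/235 -2069/235; -601/235 3399/235 -2469/235; -2069/235 -2469/235 5619/235]

x̄ = F·x = [-6, -1, 13]
P̄ = F·P·Fᵀ + Q = [16 1 -3; 1 16 -8; -3 -8 28]
y = z − H·x̄ = [4]
S = H·P̄·Hᵀ + R = [235]
K = P̄·Hᵀ·S⁻¹ = [-44/235; -19/235; -31/235]
x' = x̄ + K·y = [-1586/235, -311/235, 2931/235]
P' = (I − K·H)·P̄ = [1824/235 -601/235 -2069/235; -601/235 3399/235 -2469/235; -2069/235 -2469/235 5619/235]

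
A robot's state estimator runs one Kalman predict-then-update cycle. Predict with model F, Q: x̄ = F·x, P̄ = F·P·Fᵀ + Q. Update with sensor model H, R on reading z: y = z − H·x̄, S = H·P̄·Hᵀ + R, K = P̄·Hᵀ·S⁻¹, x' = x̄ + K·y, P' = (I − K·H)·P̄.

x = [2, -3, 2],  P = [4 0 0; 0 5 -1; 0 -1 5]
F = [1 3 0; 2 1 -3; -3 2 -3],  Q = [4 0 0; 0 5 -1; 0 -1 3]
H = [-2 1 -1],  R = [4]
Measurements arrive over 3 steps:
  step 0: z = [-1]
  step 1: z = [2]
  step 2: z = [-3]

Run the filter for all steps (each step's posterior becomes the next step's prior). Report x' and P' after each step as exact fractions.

step 0: x' = [651/311, -827/311, -1930/311], P' = [6282/311 7326/311 -4834/311; 7326/311 23271/311 8723/311; -4834/311 8723/311 18915/311]
step 1: x' = [11666/2019, 13167/673, 12067/2019], P' = [80237554/898455 78241838/299485 15216226/179691; 78241838/299485 245159993/299485 17729193/59897; 15216226/179691 17729193/59897 22722395/179691]
step 2: x' = [16979366797/26929139019, 81912440408/26929139019, 43053409477/8976379673], P' = [1231236114266/26929139019 3157625671282/26929139019 251373952262/8976379673; 3157625671282/26929139019 9284911907423/26929139019 993011600057/8976379673; 251373952262/8976379673 993011600057/8976379673 489976891545/8976379673]

step 0: x̄ = F·x = [-7, -5, -18]
step 0: P̄ = F·P·Fᵀ + Q = [53 32 27; 32 77 39; 27 39 116]
step 0: y = z − H·x̄ = [-28]
step 0: S = H·P̄·Hᵀ + R = [311]
step 0: K = P̄·Hᵀ·S⁻¹ = [-101/311; -26/311; -131/311]
step 0: x' = x̄ + K·y = [651/311, -827/311, -1930/311]
step 0: P' = (I − K·H)·P̄ = [6282/311 7326/311 -4834/311; 7326/311 23271/311 8723/311; -4834/311 8723/311 18915/311]
step 1: x̄ = F·x = [-1830/311, 6265/311, 2183/311]
step 1: P̄ = F·P·Fᵀ + Q = [260921/311 69654/311 5493/311; 69654/311 255163/311 93091/311; 5493/311 93091/311 41190/311]
step 1: y = z − H·x̄ = [-7120/311]
step 1: S = H·P̄·Hᵀ + R = [898455/311]
step 1: K = P̄·Hᵀ·S⁻¹ = [-457681/898455; 7588/299485; 8183/179691]
step 1: x' = x̄ + K·y = [11666/2019, 13167/673, 12067/2019]
step 1: P' = (I − K·H)·P̄ = [80237554/898455 78241838/299485 15216226/179691; 78241838/299485 245159993/299485 17729193/59897; 15216226/179691 17729193/59897 22722395/179691]
step 2: x̄ = F·x = [130169/2019, 26632/2019, 2601/673]
step 2: P̄ = F·P·Fᵀ + Q = [8111504269/898455 1388309198/898455 -30865277/299485; 1388309198/898455 513731371/898455 26890601/299485; -30865277/299485 26890601/299485 16920158/299485]
step 2: y = z − H·x̄ = [78484/673]
step 2: S = H·P̄·Hᵀ + R = [8976379673/299485]
step 2: K = P̄·Hᵀ·S⁻¹ = [-4914034503/8976379673; -781186276/8976379673; 71700997/8976379673]
step 2: x' = x̄ + K·y = [16979366797/26929139019, 81912440408/26929139019, 43053409477/8976379673]
step 2: P' = (I − K·H)·P̄ = [1231236114266/26929139019 3157625671282/26929139019 251373952262/8976379673; 3157625671282/26929139019 9284911907423/26929139019 993011600057/8976379673; 251373952262/8976379673 993011600057/8976379673 489976891545/8976379673]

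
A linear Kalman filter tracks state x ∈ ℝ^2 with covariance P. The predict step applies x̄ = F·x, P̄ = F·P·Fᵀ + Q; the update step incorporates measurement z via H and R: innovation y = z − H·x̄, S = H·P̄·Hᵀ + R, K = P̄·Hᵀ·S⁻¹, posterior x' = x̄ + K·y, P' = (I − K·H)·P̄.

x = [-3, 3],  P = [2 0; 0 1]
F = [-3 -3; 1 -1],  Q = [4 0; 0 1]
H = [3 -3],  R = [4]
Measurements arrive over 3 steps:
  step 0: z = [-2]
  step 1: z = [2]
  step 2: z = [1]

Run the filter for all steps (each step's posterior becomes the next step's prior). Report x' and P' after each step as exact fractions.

step 0: x' = [-2040/373, -1818/373], P' = [1159/373 1023/373; 1023/373 1051/373]
step 1: x' = [312558/370321, 2784/52903], P' = [672292/370321 73116/52903; 73116/52903 73608/52903]
step 2: x' = [192883962/207205921, 129465915/207205921], P' = [357752632/207205921 270340872/207205921; 270340872/207205921 274362284/207205921]

step 0: x̄ = F·x = [0, -6]
step 0: P̄ = F·P·Fᵀ + Q = [31 -3; -3 4]
step 0: y = z − H·x̄ = [-20]
step 0: S = H·P̄·Hᵀ + R = [373]
step 0: K = P̄·Hᵀ·S⁻¹ = [102/373; -21/373]
step 0: x' = x̄ + K·y = [-2040/373, -1818/373]
step 0: P' = (I − K·H)·P̄ = [1159/373 1023/373; 1023/373 1051/373]
step 1: x̄ = F·x = [11574/373, -222/373]
step 1: P̄ = F·P·Fᵀ + Q = [39796/373 -324/373; -324/373 537/373]
step 1: y = z − H·x̄ = [-34642/373]
step 1: S = H·P̄·Hᵀ + R = [370321/373]
step 1: K = P̄·Hᵀ·S⁻¹ = [120360/370321; -369/52903]
step 1: x' = x̄ + K·y = [312558/370321, 2784/52903]
step 1: P' = (I − K·H)·P̄ = [672292/370321 73116/52903; 73116/52903 73608/52903]
step 2: x̄ = F·x = [-996138/370321, 293070/370321]
step 2: P̄ = F·P·Fᵀ + Q = [21381832/370321 -471108/370321; -471108/370321 534245/370321]
step 2: y = z − H·x̄ = [4237945/370321]
step 2: S = H·P̄·Hᵀ + R = [207205921/370321]
step 2: K = P̄·Hᵀ·S⁻¹ = [65558820/207205921; -3016059/207205921]
step 2: x' = x̄ + K·y = [192883962/207205921, 129465915/207205921]
step 2: P' = (I − K·H)·P̄ = [357752632/207205921 270340872/207205921; 270340872/207205921 274362284/207205921]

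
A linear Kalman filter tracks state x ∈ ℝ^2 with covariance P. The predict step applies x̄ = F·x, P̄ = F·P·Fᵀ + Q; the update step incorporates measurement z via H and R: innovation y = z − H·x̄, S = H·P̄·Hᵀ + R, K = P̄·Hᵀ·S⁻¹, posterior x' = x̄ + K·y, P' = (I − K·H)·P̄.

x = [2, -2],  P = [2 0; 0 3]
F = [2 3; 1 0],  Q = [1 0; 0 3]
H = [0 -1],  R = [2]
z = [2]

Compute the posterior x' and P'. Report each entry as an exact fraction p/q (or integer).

x̄ = F·x = [-2, 2]
P̄ = F·P·Fᵀ + Q = [36 4; 4 5]
y = z − H·x̄ = [4]
S = H·P̄·Hᵀ + R = [7]
K = P̄·Hᵀ·S⁻¹ = [-4/7; -5/7]
x' = x̄ + K·y = [-30/7, -6/7]
P' = (I − K·H)·P̄ = [236/7 8/7; 8/7 10/7]

x' = [-30/7, -6/7]
P' = [236/7 8/7; 8/7 10/7]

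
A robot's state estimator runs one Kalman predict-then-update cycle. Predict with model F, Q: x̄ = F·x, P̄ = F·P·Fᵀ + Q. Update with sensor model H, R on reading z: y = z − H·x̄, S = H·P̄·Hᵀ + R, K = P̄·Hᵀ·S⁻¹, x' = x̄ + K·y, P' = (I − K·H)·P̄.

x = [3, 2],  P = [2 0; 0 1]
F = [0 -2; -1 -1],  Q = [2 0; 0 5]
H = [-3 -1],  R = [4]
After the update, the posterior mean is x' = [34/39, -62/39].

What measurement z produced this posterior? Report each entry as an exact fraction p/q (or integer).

z = [-2]

x̄ = F·x = [-4, -5]
P̄ = F·P·Fᵀ + Q = [6 2; 2 8]
S = H·P̄·Hᵀ + R = [78]
K = P̄·Hᵀ·S⁻¹ = [-10/39; -7/39]
x' − x̄ = [190/39, 133/39] = K·y
y = (KᵀK)⁻¹·Kᵀ·(x' − x̄) = [-19]
z = y + H·x̄ = [-19] + [17] = [-2]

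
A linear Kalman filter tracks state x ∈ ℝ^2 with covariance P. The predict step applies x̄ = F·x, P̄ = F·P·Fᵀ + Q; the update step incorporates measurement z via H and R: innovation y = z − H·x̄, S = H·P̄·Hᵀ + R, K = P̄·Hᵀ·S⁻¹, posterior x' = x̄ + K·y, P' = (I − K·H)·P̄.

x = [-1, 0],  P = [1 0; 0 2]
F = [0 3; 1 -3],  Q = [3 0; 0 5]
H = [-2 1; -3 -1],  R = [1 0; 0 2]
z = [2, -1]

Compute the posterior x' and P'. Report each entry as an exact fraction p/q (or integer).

x̄ = F·x = [0, -1]
P̄ = F·P·Fᵀ + Q = [21 -18; -18 24]
y = z − H·x̄ = [3, -2]
S = H·P̄·Hᵀ + R = [181 120; 120 107]
K = P̄·Hᵀ·S⁻¹ = [-1020/4967 -945/4967; 2820/4967 -1770/4967]
x' = x̄ + K·y = [-1170/4967, 7033/4967]
P' = (I − K·H)·P̄ = [582/4967 144/4967; 144/4967 3108/4967]

x' = [-1170/4967, 7033/4967]
P' = [582/4967 144/4967; 144/4967 3108/4967]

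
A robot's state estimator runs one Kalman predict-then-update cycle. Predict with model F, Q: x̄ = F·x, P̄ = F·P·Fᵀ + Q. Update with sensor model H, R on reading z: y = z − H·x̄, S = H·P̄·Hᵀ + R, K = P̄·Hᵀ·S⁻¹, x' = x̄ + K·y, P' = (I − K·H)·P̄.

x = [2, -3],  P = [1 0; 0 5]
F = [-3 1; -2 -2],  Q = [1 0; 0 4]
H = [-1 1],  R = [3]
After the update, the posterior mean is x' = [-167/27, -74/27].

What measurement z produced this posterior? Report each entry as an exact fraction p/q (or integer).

z = [3]

x̄ = F·x = [-9, 2]
P̄ = F·P·Fᵀ + Q = [15 -4; -4 28]
S = H·P̄·Hᵀ + R = [54]
K = P̄·Hᵀ·S⁻¹ = [-19/54; 16/27]
x' − x̄ = [76/27, -128/27] = K·y
y = (KᵀK)⁻¹·Kᵀ·(x' − x̄) = [-8]
z = y + H·x̄ = [-8] + [11] = [3]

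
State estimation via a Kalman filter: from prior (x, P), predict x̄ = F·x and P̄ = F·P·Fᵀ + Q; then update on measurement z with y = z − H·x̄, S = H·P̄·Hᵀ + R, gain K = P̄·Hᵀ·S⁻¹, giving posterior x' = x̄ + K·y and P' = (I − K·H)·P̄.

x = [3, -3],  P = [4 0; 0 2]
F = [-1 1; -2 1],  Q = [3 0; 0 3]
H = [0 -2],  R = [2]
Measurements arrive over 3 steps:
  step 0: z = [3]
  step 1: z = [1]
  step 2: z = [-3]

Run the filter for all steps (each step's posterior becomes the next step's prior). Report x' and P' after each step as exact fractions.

step 0: x' = [-108/43, -72/43], P' = [187/43 10/43; 10/43 21/43]
step 1: x' = [-1337/1759, -714/1759], P' = [6771/1759 365/1759; 365/1759 858/1759]
step 2: x' = [11128/21759, 97237/65277], P' = [27842/7253 4435/21759; 4435/21759 31759/65277]

step 0: x̄ = F·x = [-6, -9]
step 0: P̄ = F·P·Fᵀ + Q = [9 10; 10 21]
step 0: y = z − H·x̄ = [-15]
step 0: S = H·P̄·Hᵀ + R = [86]
step 0: K = P̄·Hᵀ·S⁻¹ = [-10/43; -21/43]
step 0: x' = x̄ + K·y = [-108/43, -72/43]
step 0: P' = (I − K·H)·P̄ = [187/43 10/43; 10/43 21/43]
step 1: x̄ = F·x = [36/43, 144/43]
step 1: P̄ = F·P·Fᵀ + Q = [317/43 365/43; 365/43 858/43]
step 1: y = z − H·x̄ = [331/43]
step 1: S = H·P̄·Hᵀ + R = [3518/43]
step 1: K = P̄·Hᵀ·S⁻¹ = [-365/1759; -858/1759]
step 1: x' = x̄ + K·y = [-1337/1759, -714/1759]
step 1: P' = (I − K·H)·P̄ = [6771/1759 365/1759; 365/1759 858/1759]
step 2: x̄ = F·x = [623/1759, 1960/1759]
step 2: P̄ = F·P·Fᵀ + Q = [12176/1759 13305/1759; 13305/1759 31759/1759]
step 2: y = z − H·x̄ = [-1357/1759]
step 2: S = H·P̄·Hᵀ + R = [130554/1759]
step 2: K = P̄·Hᵀ·S⁻¹ = [-4435/21759; -31759/65277]
step 2: x' = x̄ + K·y = [11128/21759, 97237/65277]
step 2: P' = (I − K·H)·P̄ = [27842/7253 4435/21759; 4435/21759 31759/65277]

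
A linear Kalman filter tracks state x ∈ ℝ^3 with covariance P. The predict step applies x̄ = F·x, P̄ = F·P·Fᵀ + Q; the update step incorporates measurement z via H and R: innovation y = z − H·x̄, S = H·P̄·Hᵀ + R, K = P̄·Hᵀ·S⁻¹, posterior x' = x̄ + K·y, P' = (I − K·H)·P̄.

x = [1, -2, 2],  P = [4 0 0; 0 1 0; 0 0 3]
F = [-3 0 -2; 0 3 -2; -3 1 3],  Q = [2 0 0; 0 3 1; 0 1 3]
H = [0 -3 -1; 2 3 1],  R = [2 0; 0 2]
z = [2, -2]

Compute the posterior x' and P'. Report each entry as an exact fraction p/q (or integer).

x' = [515/3721, -8180/3721, 16080/3721]
P' = [3542/3721 -1492/3721 986/3721; -1492/3721 25938/3721 -75161/3721; 986/3721 -75161/3721 449315/7442]

x̄ = F·x = [-7, -10, 1]
P̄ = F·P·Fᵀ + Q = [50 12 18; 12 24 -14; 18 -14 67]
y = z − H·x̄ = [-27, 41]
S = H·P̄·Hᵀ + R = [201 -307; -307 617]
K = P̄·Hᵀ·S⁻¹ = [1745/3721 1797/3721; -2653/7442 -331/7442; 1651/14884 2293/14884]
x' = x̄ + K·y = [515/3721, -8180/3721, 16080/3721]
P' = (I − K·H)·P̄ = [3542/3721 -1492/3721 986/3721; -1492/3721 25938/3721 -75161/3721; 986/3721 -75161/3721 449315/7442]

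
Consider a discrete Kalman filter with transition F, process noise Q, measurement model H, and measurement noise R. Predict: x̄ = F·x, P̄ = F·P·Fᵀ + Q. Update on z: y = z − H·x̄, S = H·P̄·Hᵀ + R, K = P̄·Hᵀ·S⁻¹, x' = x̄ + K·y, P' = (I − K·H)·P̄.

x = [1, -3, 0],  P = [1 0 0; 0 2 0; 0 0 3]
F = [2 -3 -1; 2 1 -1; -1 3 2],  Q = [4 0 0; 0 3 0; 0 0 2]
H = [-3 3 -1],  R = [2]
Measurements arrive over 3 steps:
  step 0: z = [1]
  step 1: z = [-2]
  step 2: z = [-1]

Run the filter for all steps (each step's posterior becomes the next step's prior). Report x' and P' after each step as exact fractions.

step 0: x' = [548/121, 703/242, -1367/242], P' = [1827/121 1136/121 -2015/121; 1136/121 1679/242 -1849/242; -2015/121 -1849/242 6465/242]
step 1: x' = [144002/101769, 16115/101769, -187217/101769], P' = [14652685/305307 8534107/305307 -18419290/305307; 8534107/305307 5413564/305307 -9603997/305307; -18419290/305307 -9603997/305307 26519089/305307]
step 2: x' = [24103297/8004988, 77205727/48029928, -51467849/16009976], P' = [2114340485/32019952 7246008923/192119712 -5460193285/64039904; 7246008923/192119712 8849471783/384239424 -17256772747/384239424; -5460193285/64039904 -17256772747/384239424 15552232117/128079808]

step 0: x̄ = F·x = [11, -1, -10]
step 0: P̄ = F·P·Fᵀ + Q = [29 1 -26; 1 12 -2; -26 -2 33]
step 0: y = z − H·x̄ = [27]
step 0: S = H·P̄·Hᵀ + R = [242]
step 0: K = P̄·Hᵀ·S⁻¹ = [-29/121; 35/242; 39/242]
step 0: x' = x̄ + K·y = [548/121, 703/242, -1367/242]
step 0: P' = (I − K·H)·P̄ = [1827/121 1136/121 -2015/121; 1136/121 1679/242 -1849/242; -2015/121 -1849/242 6465/242]
step 1: x̄ = F·x = [725/121, 2131/121, -1721/242]
step 1: P̄ = F·P·Fᵀ + Q = [7461/121 9689/121 -9205/121; 9689/121 26196/121 -11071/121; -9205/121 -11071/121 25409/242]
step 1: y = z − H·x̄ = [-10641/242]
step 1: S = H·P̄·Hᵀ + R = [305307/242]
step 1: K = P̄·Hᵀ·S⁻¹ = [31778/305307; 121184/305307; -36605/305307]
step 1: x' = x̄ + K·y = [144002/101769, 16115/101769, -187217/101769]
step 1: P' = (I − K·H)·P̄ = [14652685/305307 8534107/305307 -18419290/305307; 8534107/305307 5413564/305307 -9603997/305307; -18419290/305307 -9603997/305307 26519089/305307]
step 2: x̄ = F·x = [142292/33923, 491336/101769, -156697/33923]
step 2: P̄ = F·P·Fᵀ + Q = [5413003/33923 29740625/101769 -6657682/33923; 29740625/101769 218480896/305307 -35308258/101769; -6657682/33923 -35308258/101769 8587365/33923]
step 2: y = z − H·x̄ = [-255080/33923]
step 2: S = H·P̄·Hᵀ + R = [128079808/33923]
step 2: K = P̄·Hᵀ·S⁻¹ = [10079649/64039904; 164567279/384239424; -23922577/128079808]
step 2: x' = x̄ + K·y = [24103297/8004988, 77205727/48029928, -51467849/16009976]
step 2: P' = (I − K·H)·P̄ = [2114340485/32019952 7246008923/192119712 -5460193285/64039904; 7246008923/192119712 8849471783/384239424 -17256772747/384239424; -5460193285/64039904 -17256772747/384239424 15552232117/128079808]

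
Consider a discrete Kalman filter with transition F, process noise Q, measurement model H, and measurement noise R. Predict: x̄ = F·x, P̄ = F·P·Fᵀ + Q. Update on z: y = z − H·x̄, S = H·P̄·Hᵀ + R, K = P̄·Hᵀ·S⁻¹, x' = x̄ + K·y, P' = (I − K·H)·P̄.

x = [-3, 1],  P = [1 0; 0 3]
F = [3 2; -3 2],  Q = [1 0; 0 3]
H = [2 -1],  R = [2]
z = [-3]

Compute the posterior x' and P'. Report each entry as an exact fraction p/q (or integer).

x' = [94/51, 121/17]
P' = [563/102 174/17; 174/17 354/17]

x̄ = F·x = [-7, 11]
P̄ = F·P·Fᵀ + Q = [22 3; 3 24]
y = z − H·x̄ = [22]
S = H·P̄·Hᵀ + R = [102]
K = P̄·Hᵀ·S⁻¹ = [41/102; -3/17]
x' = x̄ + K·y = [94/51, 121/17]
P' = (I − K·H)·P̄ = [563/102 174/17; 174/17 354/17]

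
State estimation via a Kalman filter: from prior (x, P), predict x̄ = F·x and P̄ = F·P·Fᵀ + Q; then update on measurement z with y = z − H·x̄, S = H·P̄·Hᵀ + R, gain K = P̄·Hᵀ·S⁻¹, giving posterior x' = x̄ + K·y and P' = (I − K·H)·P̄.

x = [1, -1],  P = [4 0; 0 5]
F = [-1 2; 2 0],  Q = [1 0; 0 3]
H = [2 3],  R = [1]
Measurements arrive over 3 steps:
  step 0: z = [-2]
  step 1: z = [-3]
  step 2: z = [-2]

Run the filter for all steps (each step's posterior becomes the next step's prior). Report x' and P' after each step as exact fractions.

step 0: x̄ = F·x = [-3, 2]
step 0: P̄ = F·P·Fᵀ + Q = [25 -8; -8 19]
step 0: y = z − H·x̄ = [-2]
step 0: S = H·P̄·Hᵀ + R = [176]
step 0: K = P̄·Hᵀ·S⁻¹ = [13/88; 41/176]
step 0: x' = x̄ + K·y = [-145/44, 135/88]
step 0: P' = (I − K·H)·P̄ = [931/44 -1237/88; -1237/88 1663/176]
step 1: x̄ = F·x = [70/11, -145/22]
step 1: P̄ = F·P·Fᵀ + Q = [1278/11 -1084/11; -1084/11 964/11]
step 1: y = z − H·x̄ = [89/22]
step 1: S = H·P̄·Hᵀ + R = [791/11]
step 1: K = P̄·Hᵀ·S⁻¹ = [-696/791; 724/791]
step 1: x' = x̄ + K·y = [2218/791, -4569/1582]
step 1: P' = (I − K·H)·P̄ = [47862/791 -32140/791; -32140/791 21668/791]
step 2: x̄ = F·x = [-6787/791, 4436/791]
step 2: P̄ = F·P·Fᵀ + Q = [263885/791 -224284/791; -224284/791 193821/791]
step 2: y = z − H·x̄ = [-188/113]
step 2: S = H·P̄·Hᵀ + R = [15616/113]
step 2: K = P̄·Hᵀ·S⁻¹ = [-10363/7808; 18985/15616]
step 2: x' = x̄ + K·y = [-87069/13664, 97983/27328]
step 2: P' = (I − K·H)·P̄ = [2464289/27328 -3309899/54656; -3309899/54656 4457497/109312]

step 0: x' = [-145/44, 135/88], P' = [931/44 -1237/88; -1237/88 1663/176]
step 1: x' = [2218/791, -4569/1582], P' = [47862/791 -32140/791; -32140/791 21668/791]
step 2: x' = [-87069/13664, 97983/27328], P' = [2464289/27328 -3309899/54656; -3309899/54656 4457497/109312]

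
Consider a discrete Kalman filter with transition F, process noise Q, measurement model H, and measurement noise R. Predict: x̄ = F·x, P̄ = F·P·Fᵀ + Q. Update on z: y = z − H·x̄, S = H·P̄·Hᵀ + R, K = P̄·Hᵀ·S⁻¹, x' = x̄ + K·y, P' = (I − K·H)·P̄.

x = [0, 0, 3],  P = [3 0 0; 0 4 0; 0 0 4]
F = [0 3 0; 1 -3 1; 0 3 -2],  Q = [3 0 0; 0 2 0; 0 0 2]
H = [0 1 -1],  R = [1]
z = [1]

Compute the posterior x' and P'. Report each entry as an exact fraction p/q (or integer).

x̄ = F·x = [0, 3, -6]
P̄ = F·P·Fᵀ + Q = [39 -36 36; -36 45 -44; 36 -44 54]
y = z − H·x̄ = [-8]
S = H·P̄·Hᵀ + R = [188]
K = P̄·Hᵀ·S⁻¹ = [-18/47; 89/188; -49/94]
x' = x̄ + K·y = [144/47, -37/47, -86/47]
P' = (I − K·H)·P̄ = [537/47 -90/47 -72/47; -90/47 539/188 225/94; -72/47 225/94 137/47]

x' = [144/47, -37/47, -86/47]
P' = [537/47 -90/47 -72/47; -90/47 539/188 225/94; -72/47 225/94 137/47]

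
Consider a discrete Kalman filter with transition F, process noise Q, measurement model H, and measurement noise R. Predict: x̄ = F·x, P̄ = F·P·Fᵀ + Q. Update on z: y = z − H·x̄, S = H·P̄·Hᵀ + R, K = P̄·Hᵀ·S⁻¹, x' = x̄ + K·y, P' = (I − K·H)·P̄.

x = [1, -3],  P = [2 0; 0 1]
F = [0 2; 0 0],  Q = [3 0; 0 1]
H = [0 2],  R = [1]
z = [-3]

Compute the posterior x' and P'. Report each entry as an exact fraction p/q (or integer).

x' = [-6, -6/5]
P' = [7 0; 0 1/5]

x̄ = F·x = [-6, 0]
P̄ = F·P·Fᵀ + Q = [7 0; 0 1]
y = z − H·x̄ = [-3]
S = H·P̄·Hᵀ + R = [5]
K = P̄·Hᵀ·S⁻¹ = [0; 2/5]
x' = x̄ + K·y = [-6, -6/5]
P' = (I − K·H)·P̄ = [7 0; 0 1/5]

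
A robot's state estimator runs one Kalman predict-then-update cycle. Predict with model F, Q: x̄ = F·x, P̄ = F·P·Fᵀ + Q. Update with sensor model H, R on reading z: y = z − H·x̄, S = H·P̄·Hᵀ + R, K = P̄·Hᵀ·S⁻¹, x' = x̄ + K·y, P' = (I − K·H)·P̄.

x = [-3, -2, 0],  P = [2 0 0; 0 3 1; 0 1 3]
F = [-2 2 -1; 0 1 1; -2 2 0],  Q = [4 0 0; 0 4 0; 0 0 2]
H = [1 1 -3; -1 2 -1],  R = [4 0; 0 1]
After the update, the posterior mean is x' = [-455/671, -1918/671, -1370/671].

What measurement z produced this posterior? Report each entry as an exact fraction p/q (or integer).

x̄ = F·x = [2, -2, 2]
P̄ = F·P·Fᵀ + Q = [23 4 18; 4 12 8; 18 8 22]
S = H·P̄·Hᵀ + R = [89 51; 51 82]
K = P̄·Hᵀ·S⁻¹ = [-531/4697 -1560/4697; -1268/4697 1476/4697; -2056/4697 -96/4697]
x' − x̄ = [-1797/671, -576/671, -2712/671] = K·y
y = (KᵀK)⁻¹·Kᵀ·(x' − x̄) = [9, 5]
z = y + H·x̄ = [9, 5] + [-6, -8] = [3, -3]

z = [3, -3]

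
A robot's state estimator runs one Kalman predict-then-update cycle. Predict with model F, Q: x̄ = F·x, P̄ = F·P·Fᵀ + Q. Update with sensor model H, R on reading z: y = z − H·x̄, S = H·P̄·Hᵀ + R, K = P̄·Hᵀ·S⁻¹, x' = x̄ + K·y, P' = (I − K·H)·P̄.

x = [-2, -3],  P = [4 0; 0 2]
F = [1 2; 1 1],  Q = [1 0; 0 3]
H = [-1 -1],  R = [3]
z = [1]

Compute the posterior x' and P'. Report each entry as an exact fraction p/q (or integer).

x' = [-76/41, -1/41]
P' = [92/41 -29/41; -29/41 80/41]

x̄ = F·x = [-8, -5]
P̄ = F·P·Fᵀ + Q = [13 8; 8 9]
y = z − H·x̄ = [-12]
S = H·P̄·Hᵀ + R = [41]
K = P̄·Hᵀ·S⁻¹ = [-21/41; -17/41]
x' = x̄ + K·y = [-76/41, -1/41]
P' = (I − K·H)·P̄ = [92/41 -29/41; -29/41 80/41]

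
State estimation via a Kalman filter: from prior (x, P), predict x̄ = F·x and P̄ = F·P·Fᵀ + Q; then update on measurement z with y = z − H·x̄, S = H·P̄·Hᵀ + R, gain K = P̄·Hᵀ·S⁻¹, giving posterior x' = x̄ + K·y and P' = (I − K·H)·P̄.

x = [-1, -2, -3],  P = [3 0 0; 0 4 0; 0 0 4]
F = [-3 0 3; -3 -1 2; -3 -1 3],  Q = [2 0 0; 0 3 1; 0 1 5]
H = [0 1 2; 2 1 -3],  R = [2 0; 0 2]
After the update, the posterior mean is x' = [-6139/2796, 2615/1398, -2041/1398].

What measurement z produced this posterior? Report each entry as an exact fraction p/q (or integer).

z = [-1, 2]

x̄ = F·x = [-6, -1, -4]
P̄ = F·P·Fᵀ + Q = [65 51 63; 51 50 56; 63 56 72]
S = H·P̄·Hᵀ + R = [564 -84; -84 72]
K = P̄·Hᵀ·S⁻¹ = [503/1398 863/2796; 215/699 191/1398; 481/1398 -33/466]
x' − x̄ = [10637/2796, 4013/1398, 3551/1398] = K·y
y = (KᵀK)⁻¹·Kᵀ·(x' − x̄) = [8, 3]
z = y + H·x̄ = [8, 3] + [-9, -1] = [-1, 2]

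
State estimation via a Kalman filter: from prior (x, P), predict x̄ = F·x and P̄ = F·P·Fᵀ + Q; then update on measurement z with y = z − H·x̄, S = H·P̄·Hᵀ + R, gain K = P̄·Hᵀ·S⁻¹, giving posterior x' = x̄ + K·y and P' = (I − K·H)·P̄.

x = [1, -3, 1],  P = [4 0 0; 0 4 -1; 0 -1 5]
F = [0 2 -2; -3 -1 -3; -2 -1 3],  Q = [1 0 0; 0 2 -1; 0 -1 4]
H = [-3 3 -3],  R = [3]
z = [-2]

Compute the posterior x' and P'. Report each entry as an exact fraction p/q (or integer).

x̄ = F·x = [-8, -3, 4]
P̄ = F·P·Fᵀ + Q = [45 26 -46; 26 81 -18; -46 -18 75]
y = z − H·x̄ = [-5]
S = H·P̄·Hᵀ + R = [840]
K = P̄·Hᵀ·S⁻¹ = [27/280; 73/280; -47/280]
x' = x̄ + K·y = [-475/56, -241/56, 271/56]
P' = (I − K·H)·P̄ = [10413/280 1367/280 -9073/280; 1367/280 6693/280 5253/280; -9073/280 5253/280 14373/280]

x' = [-475/56, -241/56, 271/56]
P' = [10413/280 1367/280 -9073/280; 1367/280 6693/280 5253/280; -9073/280 5253/280 14373/280]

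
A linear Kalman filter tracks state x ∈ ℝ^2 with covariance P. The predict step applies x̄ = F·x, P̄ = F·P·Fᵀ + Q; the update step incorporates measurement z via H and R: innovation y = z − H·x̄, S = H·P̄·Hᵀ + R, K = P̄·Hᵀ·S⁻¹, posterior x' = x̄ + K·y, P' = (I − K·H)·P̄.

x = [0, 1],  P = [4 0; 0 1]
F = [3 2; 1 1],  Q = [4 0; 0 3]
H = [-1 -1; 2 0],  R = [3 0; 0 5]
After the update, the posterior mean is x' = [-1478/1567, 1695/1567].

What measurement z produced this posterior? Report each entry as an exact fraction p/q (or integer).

z = [-1, -3]

x̄ = F·x = [2, 1]
P̄ = F·P·Fᵀ + Q = [44 14; 14 8]
S = H·P̄·Hᵀ + R = [83 -116; -116 181]
K = P̄·Hᵀ·S⁻¹ = [-290/1567 576/1567; -734/1567 -228/1567]
x' − x̄ = [-4612/1567, 128/1567] = K·y
y = (KᵀK)⁻¹·Kᵀ·(x' − x̄) = [2, -7]
z = y + H·x̄ = [2, -7] + [-3, 4] = [-1, -3]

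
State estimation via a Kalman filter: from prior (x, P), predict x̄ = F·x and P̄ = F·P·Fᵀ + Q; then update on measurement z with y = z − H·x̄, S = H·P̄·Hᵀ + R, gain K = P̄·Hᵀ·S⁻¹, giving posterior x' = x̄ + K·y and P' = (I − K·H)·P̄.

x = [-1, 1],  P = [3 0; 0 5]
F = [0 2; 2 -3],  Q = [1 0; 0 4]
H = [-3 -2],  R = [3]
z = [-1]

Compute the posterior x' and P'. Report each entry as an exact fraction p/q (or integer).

x̄ = F·x = [2, -5]
P̄ = F·P·Fᵀ + Q = [21 -30; -30 61]
y = z − H·x̄ = [-5]
S = H·P̄·Hᵀ + R = [76]
K = P̄·Hᵀ·S⁻¹ = [-3/76; -8/19]
x' = x̄ + K·y = [167/76, -55/19]
P' = (I − K·H)·P̄ = [1587/76 -594/19; -594/19 903/19]

x' = [167/76, -55/19]
P' = [1587/76 -594/19; -594/19 903/19]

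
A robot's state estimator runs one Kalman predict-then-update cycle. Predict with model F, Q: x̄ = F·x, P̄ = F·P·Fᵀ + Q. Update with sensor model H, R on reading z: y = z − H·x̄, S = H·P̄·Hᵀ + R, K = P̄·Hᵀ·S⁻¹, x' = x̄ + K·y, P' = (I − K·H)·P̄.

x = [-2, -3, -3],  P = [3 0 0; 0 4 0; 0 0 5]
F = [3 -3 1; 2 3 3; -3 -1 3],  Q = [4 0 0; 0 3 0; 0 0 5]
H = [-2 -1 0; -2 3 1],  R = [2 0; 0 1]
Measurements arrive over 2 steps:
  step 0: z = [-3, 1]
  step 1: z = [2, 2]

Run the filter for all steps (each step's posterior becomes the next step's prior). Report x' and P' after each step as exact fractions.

step 0: x' = [943260/508631, -428225/508631, 3654843/508631], P' = [698868/508631 -1013298/508631 4379985/508631; -1013298/508631 2269542/508631 -8719926/508631; 4379985/508631 -8719926/508631 34966827/508631]
step 1: x' = [-20394000731/10946683999, 18758420865/10946683999, -74881136977/10946683999], P' = [26201872101/43786735996 -17299369725/43786735996 100110982417/43786735996; -17299369725/43786735996 50609998173/43786735996 -177324001917/43786735996; 100110982417/43786735996 -177324001917/43786735996 739882108445/43786735996]

step 0: x̄ = F·x = [0, -22, 0]
step 0: P̄ = F·P·Fᵀ + Q = [72 -3 0; -3 96 15; 0 15 81]
step 0: y = z − H·x̄ = [-25, 67]
step 0: S = H·P̄·Hᵀ + R = [374 -3; -3 1360]
step 0: K = P̄·Hᵀ·S⁻¹ = [-192219/508631 -57645/508631; -121473/508631 115296/508631; -20022/508631 47079/508631]
step 0: x' = x̄ + K·y = [943260/508631, -428225/508631, 3654843/508631]
step 0: P' = (I − K·H)·P̄ = [698868/508631 -1013298/508631 4379985/508631; -1013298/508631 2269542/508631 -8719926/508631; 4379985/508631 -8719926/508631 34966827/508631]
step 1: x̄ = F·x = [7769298/508631, 11566374/508631, 8562974/508631]
step 1: P̄ = F·P·Fᵀ + Q = [160555871/508631 186127308/508631 212818677/508631; 186127308/508631 222890262/508631 249386376/508631; 212818677/508631 249386376/508631 293203990/508631]
step 1: y = z − H·x̄ = [28122232/508631, -26706238/508631]
step 1: S = H·P̄·Hᵀ + R = [1610640240/508631 -1445980264/508631; -1445980264/508631 1353464315/508631]
step 1: K = P̄·Hᵀ·S⁻¹ = [-35104374477/87573471992 -1047717740/10946683999; -16011258723/87573471992 2276183013/10946683999; -22897962917/87573471992 1922034465/10946683999]
step 1: x' = x̄ + K·y = [-20394000731/10946683999, 18758420865/10946683999, -74881136977/10946683999]
step 1: P' = (I − K·H)·P̄ = [26201872101/43786735996 -17299369725/43786735996 100110982417/43786735996; -17299369725/43786735996 50609998173/43786735996 -177324001917/43786735996; 100110982417/43786735996 -177324001917/43786735996 739882108445/43786735996]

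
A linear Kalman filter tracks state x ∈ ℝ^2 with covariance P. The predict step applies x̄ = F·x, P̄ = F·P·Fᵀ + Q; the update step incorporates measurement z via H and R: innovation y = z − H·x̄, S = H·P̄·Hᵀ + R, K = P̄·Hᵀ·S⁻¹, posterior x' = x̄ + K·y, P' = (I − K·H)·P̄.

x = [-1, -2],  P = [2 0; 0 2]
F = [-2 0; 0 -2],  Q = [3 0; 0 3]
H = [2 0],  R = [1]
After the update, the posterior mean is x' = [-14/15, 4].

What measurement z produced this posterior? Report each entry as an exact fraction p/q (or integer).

z = [-2]

x̄ = F·x = [2, 4]
P̄ = F·P·Fᵀ + Q = [11 0; 0 11]
S = H·P̄·Hᵀ + R = [45]
K = P̄·Hᵀ·S⁻¹ = [22/45; 0]
x' − x̄ = [-44/15, 0] = K·y
y = (KᵀK)⁻¹·Kᵀ·(x' − x̄) = [-6]
z = y + H·x̄ = [-6] + [4] = [-2]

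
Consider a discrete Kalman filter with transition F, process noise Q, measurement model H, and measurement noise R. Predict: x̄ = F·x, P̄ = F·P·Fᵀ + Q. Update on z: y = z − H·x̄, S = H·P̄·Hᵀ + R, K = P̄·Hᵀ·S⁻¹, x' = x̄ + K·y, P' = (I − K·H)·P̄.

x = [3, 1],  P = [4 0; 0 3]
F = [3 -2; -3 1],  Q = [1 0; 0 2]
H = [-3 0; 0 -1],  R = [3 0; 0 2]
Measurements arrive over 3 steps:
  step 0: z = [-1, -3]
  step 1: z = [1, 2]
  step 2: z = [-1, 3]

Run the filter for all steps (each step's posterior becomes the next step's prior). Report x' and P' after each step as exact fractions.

step 0: x̄ = F·x = [7, -8]
step 0: P̄ = F·P·Fᵀ + Q = [49 -42; -42 41]
step 0: y = z − H·x̄ = [20, -11]
step 0: S = H·P̄·Hᵀ + R = [444 -126; -126 43]
step 0: K = P̄·Hᵀ·S⁻¹ = [-343/1072 21/536; 21/268 -97/134]
step 0: x' = x̄ + K·y = [91/536, 205/134]
step 0: P' = (I − K·H)·P̄ = [343/1072 -21/268; -21/268 97/67]
step 1: x̄ = F·x = [-1367/536, 547/536]
step 1: P̄ = F·P·Fᵀ + Q = [11375/1072 -6947/1072; -6947/1072 7287/1072]
step 1: y = z − H·x̄ = [-3565/536, 1619/536]
step 1: S = H·P̄·Hᵀ + R = [105591/1072 -20841/1072; -20841/1072 9431/1072]
step 1: K = P̄·Hᵀ·S⁻¹ = [-55053/174590 6947/174590; 6947/87295 -52098/87295]
step 1: x' = x̄ + K·y = [-29061/87295, -114482/87295]
step 1: P' = (I − K·H)·P̄ = [55053/174590 -6947/87295; -6947/87295 104196/87295]
step 2: x̄ = F·x = [141781/87295, -27299/87295]
step 2: P̄ = F·P·Fᵀ + Q = [1670363/174590 -1037307/174590; -1037307/174590 1136413/174590]
step 2: y = z − H·x̄ = [338048/87295, 234586/87295]
step 2: S = H·P̄·Hᵀ + R = [15557037/174590 -3111921/174590; -3111921/174590 1485593/174590]
step 2: K = P̄·Hᵀ·S⁻¹ = [-8050139/25636010 1037307/25636010; 1037307/12818005 -7632326/12818005]
step 2: x' = x̄ + K·y = [6625256/12818005, -20501701/12818005]
step 2: P' = (I − K·H)·P̄ = [8050139/25636010 -1037307/12818005; -1037307/12818005 15264652/12818005]

step 0: x' = [91/536, 205/134], P' = [343/1072 -21/268; -21/268 97/67]
step 1: x' = [-29061/87295, -114482/87295], P' = [55053/174590 -6947/87295; -6947/87295 104196/87295]
step 2: x' = [6625256/12818005, -20501701/12818005], P' = [8050139/25636010 -1037307/12818005; -1037307/12818005 15264652/12818005]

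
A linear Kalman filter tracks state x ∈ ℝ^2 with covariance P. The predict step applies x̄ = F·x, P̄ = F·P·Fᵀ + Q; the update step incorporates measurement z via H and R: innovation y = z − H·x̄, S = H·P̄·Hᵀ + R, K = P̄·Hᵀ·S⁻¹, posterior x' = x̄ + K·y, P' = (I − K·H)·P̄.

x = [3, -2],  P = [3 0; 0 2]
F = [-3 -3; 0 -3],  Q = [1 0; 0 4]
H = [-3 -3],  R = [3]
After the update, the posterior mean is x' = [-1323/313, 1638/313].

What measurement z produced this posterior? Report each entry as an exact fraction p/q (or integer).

z = [-3]

x̄ = F·x = [-3, 6]
P̄ = F·P·Fᵀ + Q = [46 18; 18 22]
S = H·P̄·Hᵀ + R = [939]
K = P̄·Hᵀ·S⁻¹ = [-64/313; -40/313]
x' − x̄ = [-384/313, -240/313] = K·y
y = (KᵀK)⁻¹·Kᵀ·(x' − x̄) = [6]
z = y + H·x̄ = [6] + [-9] = [-3]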